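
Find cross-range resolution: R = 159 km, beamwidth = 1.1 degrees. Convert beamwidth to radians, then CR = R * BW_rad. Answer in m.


BW_rad = 0.019198622
CR = 159000 * 0.019198622 = 3052.6 m

3052.6 m


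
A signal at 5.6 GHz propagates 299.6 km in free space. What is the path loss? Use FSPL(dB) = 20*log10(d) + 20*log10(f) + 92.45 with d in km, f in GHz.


20*log10(299.6) = 49.53
20*log10(5.6) = 14.96
FSPL = 156.9 dB

156.9 dB


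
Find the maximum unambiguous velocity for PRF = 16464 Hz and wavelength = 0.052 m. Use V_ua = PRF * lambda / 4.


V_ua = 16464 * 0.052 / 4 = 214.0 m/s

214.0 m/s


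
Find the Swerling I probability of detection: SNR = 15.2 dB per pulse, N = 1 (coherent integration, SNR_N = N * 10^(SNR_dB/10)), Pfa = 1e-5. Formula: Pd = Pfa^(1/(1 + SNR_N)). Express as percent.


SNR_lin = 10^(15.2/10) = 33.11311
SNR_N = 1 * 33.11311 = 33.11311
1/(1 + SNR_N) = 1/34.11311 = 0.0293142
Pd = (1e-5)^0.0293142 = 0.71356
Pd = 71.4%

71.4%


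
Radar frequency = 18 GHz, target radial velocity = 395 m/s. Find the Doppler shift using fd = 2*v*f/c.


fd = 2 * 395 * 18000000000.0 / 3e8 = 47400.0 Hz

47400.0 Hz


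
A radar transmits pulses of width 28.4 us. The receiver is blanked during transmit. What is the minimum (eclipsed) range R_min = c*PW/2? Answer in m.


R_min = 3e8 * 28.4e-6 / 2 = 4260.0 m

4260.0 m


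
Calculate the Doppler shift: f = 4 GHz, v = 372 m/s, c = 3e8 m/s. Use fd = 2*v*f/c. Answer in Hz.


fd = 2 * 372 * 4000000000.0 / 3e8 = 9920.0 Hz

9920.0 Hz


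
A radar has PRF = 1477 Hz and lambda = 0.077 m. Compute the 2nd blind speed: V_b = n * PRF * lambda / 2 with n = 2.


V_blind = 2 * 1477 * 0.077 / 2 = 113.7 m/s

113.7 m/s


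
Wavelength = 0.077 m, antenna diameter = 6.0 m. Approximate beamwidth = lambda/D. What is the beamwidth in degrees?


BW_rad = 0.077 / 6.0 = 0.012833
BW_deg = 0.74 degrees

0.74 degrees


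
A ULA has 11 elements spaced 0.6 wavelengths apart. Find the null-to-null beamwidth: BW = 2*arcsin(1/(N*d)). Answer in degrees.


1/(N*d) = 1/(11*0.6) = 0.151515
BW = 2*arcsin(0.151515) = 17.4 degrees

17.4 degrees


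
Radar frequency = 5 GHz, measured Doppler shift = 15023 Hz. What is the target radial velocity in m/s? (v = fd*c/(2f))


v = 15023 * 3e8 / (2 * 5000000000.0) = 450.7 m/s

450.7 m/s


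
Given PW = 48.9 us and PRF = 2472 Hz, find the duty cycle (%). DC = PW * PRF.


DC = 48.9e-6 * 2472 * 100 = 12.09%

12.09%


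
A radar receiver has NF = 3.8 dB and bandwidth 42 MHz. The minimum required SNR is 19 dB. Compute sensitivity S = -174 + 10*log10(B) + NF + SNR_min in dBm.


10*log10(42000000.0) = 76.23
S = -174 + 76.23 + 3.8 + 19 = -75.0 dBm

-75.0 dBm


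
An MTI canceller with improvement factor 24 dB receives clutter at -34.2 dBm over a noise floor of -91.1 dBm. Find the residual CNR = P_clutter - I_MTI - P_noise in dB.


CNR = -34.2 - 24 - (-91.1) = 32.9 dB

32.9 dB


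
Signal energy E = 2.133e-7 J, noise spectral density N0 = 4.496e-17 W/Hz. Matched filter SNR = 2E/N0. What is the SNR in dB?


SNR_lin = 2 * 2.133e-7 / 4.496e-17 = 9.488e9
SNR_dB = 10*log10(9.488e9) = 99.8 dB

99.8 dB


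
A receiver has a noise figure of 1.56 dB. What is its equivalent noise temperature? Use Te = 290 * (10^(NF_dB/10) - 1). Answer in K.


NF_lin = 10^(1.56/10) = 1.432188
Te = 290 * (1.432188 - 1) = 125.3 K

125.3 K


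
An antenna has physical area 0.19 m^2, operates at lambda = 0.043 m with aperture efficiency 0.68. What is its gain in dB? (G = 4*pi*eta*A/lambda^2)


G_linear = 4*pi*0.68*0.19/0.043^2 = 878.08
G_dB = 10*log10(878.08) = 29.4 dB

29.4 dB


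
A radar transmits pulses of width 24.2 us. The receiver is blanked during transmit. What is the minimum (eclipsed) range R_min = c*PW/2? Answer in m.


R_min = 3e8 * 24.2e-6 / 2 = 3630.0 m

3630.0 m


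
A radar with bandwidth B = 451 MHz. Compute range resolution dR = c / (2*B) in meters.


dR = 3e8 / (2 * 451000000.0) = 0.33 m

0.33 m


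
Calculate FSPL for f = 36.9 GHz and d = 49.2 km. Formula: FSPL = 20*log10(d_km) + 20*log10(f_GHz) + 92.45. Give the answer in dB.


20*log10(49.2) = 33.84
20*log10(36.9) = 31.34
FSPL = 157.6 dB

157.6 dB


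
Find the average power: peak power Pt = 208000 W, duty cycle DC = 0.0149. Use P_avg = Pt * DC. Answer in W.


P_avg = 208000 * 0.0149 = 3099.2 W

3099.2 W


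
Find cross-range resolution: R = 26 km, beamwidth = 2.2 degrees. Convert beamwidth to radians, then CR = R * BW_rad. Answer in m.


BW_rad = 0.038397244
CR = 26000 * 0.038397244 = 998.3 m

998.3 m


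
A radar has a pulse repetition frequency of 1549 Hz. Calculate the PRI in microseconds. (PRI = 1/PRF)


PRI = 1/1549 = 0.0006455778 s = 645.6 us

645.6 us


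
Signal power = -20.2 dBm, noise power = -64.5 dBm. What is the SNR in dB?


SNR = -20.2 - (-64.5) = 44.3 dB

44.3 dB


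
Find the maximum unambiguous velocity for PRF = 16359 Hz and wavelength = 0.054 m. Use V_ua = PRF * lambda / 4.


V_ua = 16359 * 0.054 / 4 = 220.8 m/s

220.8 m/s


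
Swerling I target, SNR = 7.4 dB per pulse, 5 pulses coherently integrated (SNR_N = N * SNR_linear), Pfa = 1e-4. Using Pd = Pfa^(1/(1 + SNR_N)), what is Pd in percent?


SNR_lin = 10^(7.4/10) = 5.49541
SNR_N = 5 * 5.49541 = 27.47705
1/(1 + SNR_N) = 1/28.47705 = 0.035116
Pd = (1e-4)^0.035116 = 0.72366
Pd = 72.4%

72.4%


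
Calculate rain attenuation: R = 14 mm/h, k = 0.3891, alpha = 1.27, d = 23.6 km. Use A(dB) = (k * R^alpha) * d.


gamma = 0.3891 * 14^1.27 = 11.108204 dB/km
A = 11.108204 * 23.6 = 262.15 dB

262.15 dB


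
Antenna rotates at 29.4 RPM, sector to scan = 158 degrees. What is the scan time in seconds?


t = 158 / (29.4 * 360) * 60 = 0.9 s

0.9 s


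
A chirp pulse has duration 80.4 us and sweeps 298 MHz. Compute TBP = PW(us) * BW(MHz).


TBP = 80.4 * 298 = 23959.2

23959.2


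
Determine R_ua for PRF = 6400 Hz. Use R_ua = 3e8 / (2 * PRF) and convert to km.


R_ua = 3e8 / (2 * 6400) = 23437.5 m = 23.4 km

23.4 km


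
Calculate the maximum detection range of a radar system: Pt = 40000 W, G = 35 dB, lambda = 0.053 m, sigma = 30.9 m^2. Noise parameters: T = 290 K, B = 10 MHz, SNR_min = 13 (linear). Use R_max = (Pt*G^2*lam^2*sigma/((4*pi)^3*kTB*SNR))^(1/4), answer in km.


G_lin = 10^(35/10) = 3162.27766
R^4 = 40000 * 3162.27766^2 * 0.053^2 * 30.9 / ((4*pi)^3 * 1.38e-23 * 290 * 10000000.0 * 13)
R^4 = 3.36295e19 m^4
R_max = (3.36295e19)^(1/4) = 76151.8 m = 76.2 km

76.2 km


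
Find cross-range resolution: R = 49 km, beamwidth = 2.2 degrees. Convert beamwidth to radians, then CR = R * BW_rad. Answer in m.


BW_rad = 0.038397244
CR = 49000 * 0.038397244 = 1881.5 m

1881.5 m


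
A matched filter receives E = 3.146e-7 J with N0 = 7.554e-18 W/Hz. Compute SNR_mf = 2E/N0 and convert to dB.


SNR_lin = 2 * 3.146e-7 / 7.554e-18 = 8.329e10
SNR_dB = 10*log10(8.329e10) = 109.2 dB

109.2 dB


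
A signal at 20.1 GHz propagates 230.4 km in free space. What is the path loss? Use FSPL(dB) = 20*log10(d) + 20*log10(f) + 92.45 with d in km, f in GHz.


20*log10(230.4) = 47.25
20*log10(20.1) = 26.06
FSPL = 165.8 dB

165.8 dB


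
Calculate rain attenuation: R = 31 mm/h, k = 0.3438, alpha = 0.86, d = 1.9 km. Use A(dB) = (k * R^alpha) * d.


gamma = 0.3438 * 31^0.86 = 6.589871 dB/km
A = 6.589871 * 1.9 = 12.52 dB

12.52 dB


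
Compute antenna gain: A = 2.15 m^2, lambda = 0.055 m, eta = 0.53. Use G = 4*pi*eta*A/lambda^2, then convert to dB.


G_linear = 4*pi*0.53*2.15/0.055^2 = 4733.68
G_dB = 10*log10(4733.68) = 36.8 dB

36.8 dB


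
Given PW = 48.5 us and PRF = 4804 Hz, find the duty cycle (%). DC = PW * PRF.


DC = 48.5e-6 * 4804 * 100 = 23.3%

23.3%


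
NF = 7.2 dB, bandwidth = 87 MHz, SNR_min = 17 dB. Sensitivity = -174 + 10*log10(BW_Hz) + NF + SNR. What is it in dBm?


10*log10(87000000.0) = 79.4
S = -174 + 79.4 + 7.2 + 17 = -70.4 dBm

-70.4 dBm


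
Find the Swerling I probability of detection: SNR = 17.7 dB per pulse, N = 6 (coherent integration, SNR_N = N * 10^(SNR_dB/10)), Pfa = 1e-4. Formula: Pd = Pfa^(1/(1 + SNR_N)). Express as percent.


SNR_lin = 10^(17.7/10) = 58.88437
SNR_N = 6 * 58.88437 = 353.30622
1/(1 + SNR_N) = 1/354.30622 = 0.0028224
Pd = (1e-4)^0.0028224 = 0.97434
Pd = 97.4%

97.4%


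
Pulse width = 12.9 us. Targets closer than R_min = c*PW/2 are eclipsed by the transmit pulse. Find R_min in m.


R_min = 3e8 * 12.9e-6 / 2 = 1935.0 m

1935.0 m


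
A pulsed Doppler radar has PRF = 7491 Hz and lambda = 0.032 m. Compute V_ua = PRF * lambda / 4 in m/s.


V_ua = 7491 * 0.032 / 4 = 59.9 m/s

59.9 m/s


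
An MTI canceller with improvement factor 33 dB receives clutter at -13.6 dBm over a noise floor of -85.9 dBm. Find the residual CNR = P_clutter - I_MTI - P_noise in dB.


CNR = -13.6 - 33 - (-85.9) = 39.3 dB

39.3 dB


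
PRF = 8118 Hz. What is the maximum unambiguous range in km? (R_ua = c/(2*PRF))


R_ua = 3e8 / (2 * 8118) = 18477.5 m = 18.5 km

18.5 km


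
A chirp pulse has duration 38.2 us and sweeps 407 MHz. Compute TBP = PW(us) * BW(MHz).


TBP = 38.2 * 407 = 15547.4

15547.4


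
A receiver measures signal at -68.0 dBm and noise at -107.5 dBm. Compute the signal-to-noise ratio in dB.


SNR = -68.0 - (-107.5) = 39.5 dB

39.5 dB


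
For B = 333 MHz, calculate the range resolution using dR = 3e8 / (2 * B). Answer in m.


dR = 3e8 / (2 * 333000000.0) = 0.45 m

0.45 m


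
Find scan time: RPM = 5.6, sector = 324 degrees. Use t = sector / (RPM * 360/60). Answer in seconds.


t = 324 / (5.6 * 360) * 60 = 9.64 s

9.64 s


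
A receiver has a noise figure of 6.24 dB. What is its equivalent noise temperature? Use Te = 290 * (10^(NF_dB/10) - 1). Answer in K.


NF_lin = 10^(6.24/10) = 4.207266
Te = 290 * (4.207266 - 1) = 930.1 K

930.1 K


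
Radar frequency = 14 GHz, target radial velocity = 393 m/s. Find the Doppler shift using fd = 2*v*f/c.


fd = 2 * 393 * 14000000000.0 / 3e8 = 36680.0 Hz

36680.0 Hz


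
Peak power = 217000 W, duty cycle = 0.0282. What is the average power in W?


P_avg = 217000 * 0.0282 = 6119.4 W

6119.4 W


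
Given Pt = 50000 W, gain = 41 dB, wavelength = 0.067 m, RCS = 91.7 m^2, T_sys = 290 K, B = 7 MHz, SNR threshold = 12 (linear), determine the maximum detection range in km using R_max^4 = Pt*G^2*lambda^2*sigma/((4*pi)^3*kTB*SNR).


G_lin = 10^(41/10) = 12589.254118
R^4 = 50000 * 12589.254118^2 * 0.067^2 * 91.7 / ((4*pi)^3 * 1.38e-23 * 290 * 7000000.0 * 12)
R^4 = 4.88993e21 m^4
R_max = (4.88993e21)^(1/4) = 264439.1 m = 264.4 km

264.4 km


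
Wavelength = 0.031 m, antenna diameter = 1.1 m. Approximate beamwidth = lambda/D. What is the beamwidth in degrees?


BW_rad = 0.031 / 1.1 = 0.028182
BW_deg = 1.61 degrees

1.61 degrees


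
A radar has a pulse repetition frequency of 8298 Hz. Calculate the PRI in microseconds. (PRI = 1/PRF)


PRI = 1/8298 = 0.000120511 s = 120.5 us

120.5 us


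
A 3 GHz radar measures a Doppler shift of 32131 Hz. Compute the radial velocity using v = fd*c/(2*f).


v = 32131 * 3e8 / (2 * 3000000000.0) = 1606.6 m/s

1606.6 m/s


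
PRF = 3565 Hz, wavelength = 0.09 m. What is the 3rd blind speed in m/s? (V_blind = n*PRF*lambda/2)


V_blind = 3 * 3565 * 0.09 / 2 = 481.3 m/s

481.3 m/s


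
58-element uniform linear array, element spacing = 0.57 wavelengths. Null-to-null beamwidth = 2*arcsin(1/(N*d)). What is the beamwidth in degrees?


1/(N*d) = 1/(58*0.57) = 0.030248
BW = 2*arcsin(0.030248) = 3.5 degrees

3.5 degrees


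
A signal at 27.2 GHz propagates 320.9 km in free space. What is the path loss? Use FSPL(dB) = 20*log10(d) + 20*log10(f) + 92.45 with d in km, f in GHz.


20*log10(320.9) = 50.13
20*log10(27.2) = 28.69
FSPL = 171.3 dB

171.3 dB


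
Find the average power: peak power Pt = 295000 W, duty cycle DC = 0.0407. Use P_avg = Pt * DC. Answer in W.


P_avg = 295000 * 0.0407 = 12006.5 W

12006.5 W


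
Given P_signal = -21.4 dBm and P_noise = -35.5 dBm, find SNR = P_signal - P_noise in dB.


SNR = -21.4 - (-35.5) = 14.1 dB

14.1 dB


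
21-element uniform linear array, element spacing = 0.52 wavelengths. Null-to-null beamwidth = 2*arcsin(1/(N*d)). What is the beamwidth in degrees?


1/(N*d) = 1/(21*0.52) = 0.091575
BW = 2*arcsin(0.091575) = 10.5 degrees

10.5 degrees


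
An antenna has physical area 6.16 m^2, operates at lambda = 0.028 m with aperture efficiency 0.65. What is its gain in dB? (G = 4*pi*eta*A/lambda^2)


G_linear = 4*pi*0.65*6.16/0.028^2 = 64178.25
G_dB = 10*log10(64178.25) = 48.1 dB

48.1 dB


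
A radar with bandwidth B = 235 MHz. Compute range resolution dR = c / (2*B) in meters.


dR = 3e8 / (2 * 235000000.0) = 0.64 m

0.64 m


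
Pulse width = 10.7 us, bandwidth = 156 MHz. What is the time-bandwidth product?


TBP = 10.7 * 156 = 1669.2

1669.2


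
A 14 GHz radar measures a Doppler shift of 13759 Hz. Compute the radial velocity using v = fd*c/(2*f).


v = 13759 * 3e8 / (2 * 14000000000.0) = 147.4 m/s

147.4 m/s


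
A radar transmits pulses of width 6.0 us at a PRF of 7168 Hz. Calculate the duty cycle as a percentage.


DC = 6.0e-6 * 7168 * 100 = 4.3%

4.3%


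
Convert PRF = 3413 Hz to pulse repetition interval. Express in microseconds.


PRI = 1/3413 = 0.0002929974 s = 293.0 us

293.0 us


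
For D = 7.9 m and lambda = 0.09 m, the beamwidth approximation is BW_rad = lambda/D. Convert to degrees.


BW_rad = 0.09 / 7.9 = 0.011392
BW_deg = 0.65 degrees

0.65 degrees


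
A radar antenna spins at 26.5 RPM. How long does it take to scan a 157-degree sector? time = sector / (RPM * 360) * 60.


t = 157 / (26.5 * 360) * 60 = 0.99 s

0.99 s


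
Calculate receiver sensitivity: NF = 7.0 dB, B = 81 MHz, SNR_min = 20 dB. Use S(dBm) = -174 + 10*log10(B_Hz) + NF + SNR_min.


10*log10(81000000.0) = 79.08
S = -174 + 79.08 + 7.0 + 20 = -67.9 dBm

-67.9 dBm


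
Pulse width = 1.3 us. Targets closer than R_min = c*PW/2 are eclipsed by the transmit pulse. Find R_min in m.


R_min = 3e8 * 1.3e-6 / 2 = 195.0 m

195.0 m


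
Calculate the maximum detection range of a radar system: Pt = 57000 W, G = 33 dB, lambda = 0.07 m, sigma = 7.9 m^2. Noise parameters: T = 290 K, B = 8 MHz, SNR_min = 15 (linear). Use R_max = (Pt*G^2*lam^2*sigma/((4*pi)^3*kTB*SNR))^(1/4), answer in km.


G_lin = 10^(33/10) = 1995.262315
R^4 = 57000 * 1995.262315^2 * 0.07^2 * 7.9 / ((4*pi)^3 * 1.38e-23 * 290 * 8000000.0 * 15)
R^4 = 9.21744e18 m^4
R_max = (9.21744e18)^(1/4) = 55100.1 m = 55.1 km

55.1 km


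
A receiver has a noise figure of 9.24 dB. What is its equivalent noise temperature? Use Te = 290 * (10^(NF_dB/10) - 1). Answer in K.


NF_lin = 10^(9.24/10) = 8.3946
Te = 290 * (8.3946 - 1) = 2144.4 K

2144.4 K


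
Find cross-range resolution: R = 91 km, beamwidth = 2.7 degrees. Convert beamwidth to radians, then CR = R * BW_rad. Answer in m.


BW_rad = 0.04712389
CR = 91000 * 0.04712389 = 4288.3 m

4288.3 m


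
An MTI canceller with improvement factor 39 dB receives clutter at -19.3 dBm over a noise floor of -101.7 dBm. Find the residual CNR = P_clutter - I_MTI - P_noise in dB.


CNR = -19.3 - 39 - (-101.7) = 43.4 dB

43.4 dB


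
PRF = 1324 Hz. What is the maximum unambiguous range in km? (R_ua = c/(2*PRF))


R_ua = 3e8 / (2 * 1324) = 113293.1 m = 113.3 km

113.3 km


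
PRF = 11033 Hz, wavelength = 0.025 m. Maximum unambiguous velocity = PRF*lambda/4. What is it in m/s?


V_ua = 11033 * 0.025 / 4 = 69.0 m/s

69.0 m/s


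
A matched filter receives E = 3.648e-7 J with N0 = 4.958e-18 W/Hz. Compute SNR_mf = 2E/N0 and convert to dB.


SNR_lin = 2 * 3.648e-7 / 4.958e-18 = 1.472e11
SNR_dB = 10*log10(1.472e11) = 111.7 dB

111.7 dB


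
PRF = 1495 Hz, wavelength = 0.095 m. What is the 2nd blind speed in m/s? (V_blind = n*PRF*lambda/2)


V_blind = 2 * 1495 * 0.095 / 2 = 142.0 m/s

142.0 m/s


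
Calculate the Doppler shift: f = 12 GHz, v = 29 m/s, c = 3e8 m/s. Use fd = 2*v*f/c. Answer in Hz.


fd = 2 * 29 * 12000000000.0 / 3e8 = 2320.0 Hz

2320.0 Hz


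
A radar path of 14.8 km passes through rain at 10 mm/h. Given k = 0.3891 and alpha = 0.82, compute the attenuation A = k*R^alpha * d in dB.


gamma = 0.3891 * 10^0.82 = 2.570758 dB/km
A = 2.570758 * 14.8 = 38.05 dB

38.05 dB


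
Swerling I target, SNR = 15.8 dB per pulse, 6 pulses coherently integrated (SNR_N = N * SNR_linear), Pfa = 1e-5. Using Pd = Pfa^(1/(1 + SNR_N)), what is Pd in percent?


SNR_lin = 10^(15.8/10) = 38.01894
SNR_N = 6 * 38.01894 = 228.11364
1/(1 + SNR_N) = 1/229.11364 = 0.0043646
Pd = (1e-5)^0.0043646 = 0.95099
Pd = 95.1%

95.1%


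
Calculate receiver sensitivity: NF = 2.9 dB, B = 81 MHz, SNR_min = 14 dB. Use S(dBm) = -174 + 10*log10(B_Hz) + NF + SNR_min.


10*log10(81000000.0) = 79.08
S = -174 + 79.08 + 2.9 + 14 = -78.0 dBm

-78.0 dBm


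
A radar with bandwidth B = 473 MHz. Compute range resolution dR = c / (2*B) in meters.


dR = 3e8 / (2 * 473000000.0) = 0.32 m

0.32 m


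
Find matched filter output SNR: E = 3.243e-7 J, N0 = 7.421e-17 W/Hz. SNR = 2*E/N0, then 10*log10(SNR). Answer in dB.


SNR_lin = 2 * 3.243e-7 / 7.421e-17 = 8.74e9
SNR_dB = 10*log10(8.74e9) = 99.4 dB

99.4 dB


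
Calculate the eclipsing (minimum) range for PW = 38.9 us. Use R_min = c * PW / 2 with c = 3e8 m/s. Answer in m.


R_min = 3e8 * 38.9e-6 / 2 = 5835.0 m

5835.0 m


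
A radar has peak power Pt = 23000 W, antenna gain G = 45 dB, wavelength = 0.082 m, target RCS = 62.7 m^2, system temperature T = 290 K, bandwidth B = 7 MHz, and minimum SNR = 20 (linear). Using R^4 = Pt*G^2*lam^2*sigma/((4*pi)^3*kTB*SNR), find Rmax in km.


G_lin = 10^(45/10) = 31622.776602
R^4 = 23000 * 31622.776602^2 * 0.082^2 * 62.7 / ((4*pi)^3 * 1.38e-23 * 290 * 7000000.0 * 20)
R^4 = 8.72144e21 m^4
R_max = (8.72144e21)^(1/4) = 305595.6 m = 305.6 km

305.6 km


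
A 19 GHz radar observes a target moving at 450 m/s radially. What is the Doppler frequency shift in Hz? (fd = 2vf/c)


fd = 2 * 450 * 19000000000.0 / 3e8 = 57000.0 Hz

57000.0 Hz


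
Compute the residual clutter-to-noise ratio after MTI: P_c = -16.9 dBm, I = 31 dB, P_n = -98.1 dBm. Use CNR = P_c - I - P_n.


CNR = -16.9 - 31 - (-98.1) = 50.2 dB

50.2 dB


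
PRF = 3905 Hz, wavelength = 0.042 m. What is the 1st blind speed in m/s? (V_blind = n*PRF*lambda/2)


V_blind = 1 * 3905 * 0.042 / 2 = 82.0 m/s

82.0 m/s


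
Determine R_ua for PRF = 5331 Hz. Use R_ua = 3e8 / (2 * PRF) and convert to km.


R_ua = 3e8 / (2 * 5331) = 28137.3 m = 28.1 km

28.1 km


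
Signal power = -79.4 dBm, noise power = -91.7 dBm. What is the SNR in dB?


SNR = -79.4 - (-91.7) = 12.3 dB

12.3 dB


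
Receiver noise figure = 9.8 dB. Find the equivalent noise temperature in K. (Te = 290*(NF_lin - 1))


NF_lin = 10^(9.8/10) = 9.549926
Te = 290 * (9.549926 - 1) = 2479.5 K

2479.5 K


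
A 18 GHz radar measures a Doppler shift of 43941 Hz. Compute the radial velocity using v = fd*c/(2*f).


v = 43941 * 3e8 / (2 * 18000000000.0) = 366.2 m/s

366.2 m/s


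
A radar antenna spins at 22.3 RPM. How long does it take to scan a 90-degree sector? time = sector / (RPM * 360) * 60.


t = 90 / (22.3 * 360) * 60 = 0.67 s

0.67 s


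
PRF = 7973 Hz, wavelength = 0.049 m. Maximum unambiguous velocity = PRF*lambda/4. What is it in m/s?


V_ua = 7973 * 0.049 / 4 = 97.7 m/s

97.7 m/s


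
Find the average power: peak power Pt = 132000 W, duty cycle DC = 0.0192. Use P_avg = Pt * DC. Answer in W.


P_avg = 132000 * 0.0192 = 2534.4 W

2534.4 W


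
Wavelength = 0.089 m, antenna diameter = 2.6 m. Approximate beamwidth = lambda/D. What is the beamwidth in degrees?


BW_rad = 0.089 / 2.6 = 0.034231
BW_deg = 1.96 degrees

1.96 degrees


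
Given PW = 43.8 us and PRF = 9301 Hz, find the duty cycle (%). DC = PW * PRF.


DC = 43.8e-6 * 9301 * 100 = 40.74%

40.74%


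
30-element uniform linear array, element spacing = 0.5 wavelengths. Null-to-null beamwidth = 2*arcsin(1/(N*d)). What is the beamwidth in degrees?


1/(N*d) = 1/(30*0.5) = 0.066667
BW = 2*arcsin(0.066667) = 7.6 degrees

7.6 degrees


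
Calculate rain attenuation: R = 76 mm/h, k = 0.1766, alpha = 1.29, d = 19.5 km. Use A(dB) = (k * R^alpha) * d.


gamma = 0.1766 * 76^1.29 = 47.123792 dB/km
A = 47.123792 * 19.5 = 918.91 dB

918.91 dB


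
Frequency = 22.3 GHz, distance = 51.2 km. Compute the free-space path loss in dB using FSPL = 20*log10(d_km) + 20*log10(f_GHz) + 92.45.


20*log10(51.2) = 34.19
20*log10(22.3) = 26.97
FSPL = 153.6 dB

153.6 dB


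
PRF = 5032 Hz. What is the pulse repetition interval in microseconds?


PRI = 1/5032 = 0.0001987281 s = 198.7 us

198.7 us


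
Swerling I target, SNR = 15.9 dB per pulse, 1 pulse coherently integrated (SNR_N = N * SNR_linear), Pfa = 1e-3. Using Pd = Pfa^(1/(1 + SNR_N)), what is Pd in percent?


SNR_lin = 10^(15.9/10) = 38.90451
SNR_N = 1 * 38.90451 = 38.90451
1/(1 + SNR_N) = 1/39.90451 = 0.0250598
Pd = (1e-3)^0.0250598 = 0.84105
Pd = 84.1%

84.1%


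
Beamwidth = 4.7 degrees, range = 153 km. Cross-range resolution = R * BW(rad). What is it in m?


BW_rad = 0.082030475
CR = 153000 * 0.082030475 = 12550.7 m

12550.7 m


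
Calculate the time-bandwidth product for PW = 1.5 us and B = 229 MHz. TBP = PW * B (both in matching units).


TBP = 1.5 * 229 = 343.5

343.5


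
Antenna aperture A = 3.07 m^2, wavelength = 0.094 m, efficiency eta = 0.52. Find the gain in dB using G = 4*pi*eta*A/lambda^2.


G_linear = 4*pi*0.52*3.07/0.094^2 = 2270.37
G_dB = 10*log10(2270.37) = 33.6 dB

33.6 dB


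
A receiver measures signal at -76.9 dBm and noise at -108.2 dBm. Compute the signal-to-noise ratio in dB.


SNR = -76.9 - (-108.2) = 31.3 dB

31.3 dB


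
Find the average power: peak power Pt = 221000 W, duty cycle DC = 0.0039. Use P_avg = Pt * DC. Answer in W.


P_avg = 221000 * 0.0039 = 861.9 W

861.9 W


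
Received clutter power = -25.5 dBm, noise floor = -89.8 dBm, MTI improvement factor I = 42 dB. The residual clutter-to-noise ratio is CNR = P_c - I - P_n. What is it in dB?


CNR = -25.5 - 42 - (-89.8) = 22.3 dB

22.3 dB


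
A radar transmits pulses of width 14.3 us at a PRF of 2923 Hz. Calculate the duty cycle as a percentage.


DC = 14.3e-6 * 2923 * 100 = 4.18%

4.18%


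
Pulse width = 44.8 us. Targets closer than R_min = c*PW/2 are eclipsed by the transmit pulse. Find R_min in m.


R_min = 3e8 * 44.8e-6 / 2 = 6720.0 m

6720.0 m


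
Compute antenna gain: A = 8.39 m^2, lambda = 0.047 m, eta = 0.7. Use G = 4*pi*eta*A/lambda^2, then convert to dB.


G_linear = 4*pi*0.7*8.39/0.047^2 = 33409.82
G_dB = 10*log10(33409.82) = 45.2 dB

45.2 dB


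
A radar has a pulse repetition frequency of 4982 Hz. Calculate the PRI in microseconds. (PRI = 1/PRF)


PRI = 1/4982 = 0.0002007226 s = 200.7 us

200.7 us


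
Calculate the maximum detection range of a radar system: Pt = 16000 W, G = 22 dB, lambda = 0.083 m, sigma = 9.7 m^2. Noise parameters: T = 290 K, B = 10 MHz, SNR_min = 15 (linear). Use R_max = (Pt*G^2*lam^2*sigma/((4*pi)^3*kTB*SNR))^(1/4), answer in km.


G_lin = 10^(22/10) = 158.489319
R^4 = 16000 * 158.489319^2 * 0.083^2 * 9.7 / ((4*pi)^3 * 1.38e-23 * 290 * 10000000.0 * 15)
R^4 = 2.2545e16 m^4
R_max = (2.2545e16)^(1/4) = 12253.6 m = 12.3 km

12.3 km


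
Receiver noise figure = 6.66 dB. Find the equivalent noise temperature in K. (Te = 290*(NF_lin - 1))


NF_lin = 10^(6.66/10) = 4.634469
Te = 290 * (4.634469 - 1) = 1054.0 K

1054.0 K


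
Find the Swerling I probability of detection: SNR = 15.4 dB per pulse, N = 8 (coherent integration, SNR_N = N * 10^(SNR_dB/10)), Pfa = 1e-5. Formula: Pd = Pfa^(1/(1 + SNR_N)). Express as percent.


SNR_lin = 10^(15.4/10) = 34.67369
SNR_N = 8 * 34.67369 = 277.38952
1/(1 + SNR_N) = 1/278.38952 = 0.0035921
Pd = (1e-5)^0.0035921 = 0.95949
Pd = 95.9%

95.9%


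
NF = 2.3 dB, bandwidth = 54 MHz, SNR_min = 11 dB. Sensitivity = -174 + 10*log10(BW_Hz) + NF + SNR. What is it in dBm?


10*log10(54000000.0) = 77.32
S = -174 + 77.32 + 2.3 + 11 = -83.4 dBm

-83.4 dBm


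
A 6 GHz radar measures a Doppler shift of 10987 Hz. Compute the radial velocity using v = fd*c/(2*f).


v = 10987 * 3e8 / (2 * 6000000000.0) = 274.7 m/s

274.7 m/s


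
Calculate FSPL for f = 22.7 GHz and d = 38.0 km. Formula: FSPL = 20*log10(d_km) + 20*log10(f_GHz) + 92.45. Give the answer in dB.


20*log10(38.0) = 31.6
20*log10(22.7) = 27.12
FSPL = 151.2 dB

151.2 dB


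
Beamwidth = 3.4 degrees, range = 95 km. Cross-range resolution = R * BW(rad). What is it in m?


BW_rad = 0.059341195
CR = 95000 * 0.059341195 = 5637.4 m

5637.4 m


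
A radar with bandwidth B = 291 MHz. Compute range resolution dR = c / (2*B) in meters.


dR = 3e8 / (2 * 291000000.0) = 0.52 m

0.52 m


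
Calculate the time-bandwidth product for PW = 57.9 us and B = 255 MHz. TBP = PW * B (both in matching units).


TBP = 57.9 * 255 = 14764.5

14764.5


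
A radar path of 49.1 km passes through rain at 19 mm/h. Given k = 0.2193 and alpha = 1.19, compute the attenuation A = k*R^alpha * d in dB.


gamma = 0.2193 * 19^1.19 = 7.290468 dB/km
A = 7.290468 * 49.1 = 357.96 dB

357.96 dB


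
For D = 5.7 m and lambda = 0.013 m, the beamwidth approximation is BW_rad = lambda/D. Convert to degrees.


BW_rad = 0.013 / 5.7 = 0.002281
BW_deg = 0.13 degrees

0.13 degrees


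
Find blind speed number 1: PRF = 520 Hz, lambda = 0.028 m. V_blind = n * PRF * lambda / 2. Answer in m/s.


V_blind = 1 * 520 * 0.028 / 2 = 7.3 m/s

7.3 m/s


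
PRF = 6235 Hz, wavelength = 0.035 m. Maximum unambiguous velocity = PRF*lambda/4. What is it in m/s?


V_ua = 6235 * 0.035 / 4 = 54.6 m/s

54.6 m/s


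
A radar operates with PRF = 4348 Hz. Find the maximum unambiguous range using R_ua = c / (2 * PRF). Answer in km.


R_ua = 3e8 / (2 * 4348) = 34498.6 m = 34.5 km

34.5 km


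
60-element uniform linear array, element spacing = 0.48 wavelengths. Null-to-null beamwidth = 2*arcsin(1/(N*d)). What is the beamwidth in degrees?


1/(N*d) = 1/(60*0.48) = 0.034722
BW = 2*arcsin(0.034722) = 4.0 degrees

4.0 degrees


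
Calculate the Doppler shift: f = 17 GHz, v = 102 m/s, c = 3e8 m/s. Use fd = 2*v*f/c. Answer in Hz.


fd = 2 * 102 * 17000000000.0 / 3e8 = 11560.0 Hz

11560.0 Hz


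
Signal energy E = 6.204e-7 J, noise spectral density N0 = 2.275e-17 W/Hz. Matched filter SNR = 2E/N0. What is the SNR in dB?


SNR_lin = 2 * 6.204e-7 / 2.275e-17 = 5.454e10
SNR_dB = 10*log10(5.454e10) = 107.4 dB

107.4 dB


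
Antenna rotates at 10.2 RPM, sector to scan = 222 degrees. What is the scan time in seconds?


t = 222 / (10.2 * 360) * 60 = 3.63 s

3.63 s


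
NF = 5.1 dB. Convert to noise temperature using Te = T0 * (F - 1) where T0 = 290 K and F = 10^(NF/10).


NF_lin = 10^(5.1/10) = 3.235937
Te = 290 * (3.235937 - 1) = 648.4 K

648.4 K


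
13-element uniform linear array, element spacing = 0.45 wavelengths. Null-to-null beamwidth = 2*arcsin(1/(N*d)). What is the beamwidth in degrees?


1/(N*d) = 1/(13*0.45) = 0.17094
BW = 2*arcsin(0.17094) = 19.7 degrees

19.7 degrees


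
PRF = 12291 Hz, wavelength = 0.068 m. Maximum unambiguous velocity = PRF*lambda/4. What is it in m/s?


V_ua = 12291 * 0.068 / 4 = 208.9 m/s

208.9 m/s


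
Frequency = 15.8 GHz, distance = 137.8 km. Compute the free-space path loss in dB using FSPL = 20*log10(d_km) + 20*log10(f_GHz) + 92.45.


20*log10(137.8) = 42.78
20*log10(15.8) = 23.97
FSPL = 159.2 dB

159.2 dB


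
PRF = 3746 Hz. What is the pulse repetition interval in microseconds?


PRI = 1/3746 = 0.0002669514 s = 267.0 us

267.0 us


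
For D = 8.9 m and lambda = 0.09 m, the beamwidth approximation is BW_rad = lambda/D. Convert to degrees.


BW_rad = 0.09 / 8.9 = 0.010112
BW_deg = 0.58 degrees

0.58 degrees


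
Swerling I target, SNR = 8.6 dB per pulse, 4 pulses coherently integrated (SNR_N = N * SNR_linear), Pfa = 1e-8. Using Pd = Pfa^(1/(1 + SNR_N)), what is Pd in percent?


SNR_lin = 10^(8.6/10) = 7.24436
SNR_N = 4 * 7.24436 = 28.97744
1/(1 + SNR_N) = 1/29.97744 = 0.0333584
Pd = (1e-8)^0.0333584 = 0.54092
Pd = 54.1%

54.1%


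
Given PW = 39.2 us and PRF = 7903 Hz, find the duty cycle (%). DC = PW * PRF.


DC = 39.2e-6 * 7903 * 100 = 30.98%

30.98%


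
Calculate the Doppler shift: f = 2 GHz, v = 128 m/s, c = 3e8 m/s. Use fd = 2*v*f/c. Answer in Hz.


fd = 2 * 128 * 2000000000.0 / 3e8 = 1706.7 Hz

1706.7 Hz


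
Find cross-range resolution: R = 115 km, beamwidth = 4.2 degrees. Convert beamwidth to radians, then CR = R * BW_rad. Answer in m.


BW_rad = 0.073303829
CR = 115000 * 0.073303829 = 8429.9 m

8429.9 m


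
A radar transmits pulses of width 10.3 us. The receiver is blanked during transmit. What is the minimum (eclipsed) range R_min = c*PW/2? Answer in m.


R_min = 3e8 * 10.3e-6 / 2 = 1545.0 m

1545.0 m


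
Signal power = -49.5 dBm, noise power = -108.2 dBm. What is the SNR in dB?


SNR = -49.5 - (-108.2) = 58.7 dB

58.7 dB


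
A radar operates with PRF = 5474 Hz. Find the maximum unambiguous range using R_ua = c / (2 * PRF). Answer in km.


R_ua = 3e8 / (2 * 5474) = 27402.3 m = 27.4 km

27.4 km


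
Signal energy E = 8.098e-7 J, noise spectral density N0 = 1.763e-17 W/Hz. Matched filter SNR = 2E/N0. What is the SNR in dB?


SNR_lin = 2 * 8.098e-7 / 1.763e-17 = 9.187e10
SNR_dB = 10*log10(9.187e10) = 109.6 dB

109.6 dB


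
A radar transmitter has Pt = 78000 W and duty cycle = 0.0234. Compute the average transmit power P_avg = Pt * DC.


P_avg = 78000 * 0.0234 = 1825.2 W

1825.2 W


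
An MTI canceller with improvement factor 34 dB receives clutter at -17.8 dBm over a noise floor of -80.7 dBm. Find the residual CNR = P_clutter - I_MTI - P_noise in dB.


CNR = -17.8 - 34 - (-80.7) = 28.9 dB

28.9 dB


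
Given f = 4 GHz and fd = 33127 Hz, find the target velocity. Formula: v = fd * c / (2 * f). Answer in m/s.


v = 33127 * 3e8 / (2 * 4000000000.0) = 1242.3 m/s

1242.3 m/s


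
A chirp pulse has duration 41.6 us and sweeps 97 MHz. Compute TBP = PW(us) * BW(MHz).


TBP = 41.6 * 97 = 4035.2

4035.2


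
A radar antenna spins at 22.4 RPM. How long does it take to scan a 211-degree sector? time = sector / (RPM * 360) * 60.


t = 211 / (22.4 * 360) * 60 = 1.57 s

1.57 s


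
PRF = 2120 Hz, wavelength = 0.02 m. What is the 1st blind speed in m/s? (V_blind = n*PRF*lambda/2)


V_blind = 1 * 2120 * 0.02 / 2 = 21.2 m/s

21.2 m/s


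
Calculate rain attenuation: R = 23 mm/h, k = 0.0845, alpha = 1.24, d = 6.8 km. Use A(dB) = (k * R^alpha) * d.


gamma = 0.0845 * 23^1.24 = 4.124765 dB/km
A = 4.124765 * 6.8 = 28.05 dB

28.05 dB


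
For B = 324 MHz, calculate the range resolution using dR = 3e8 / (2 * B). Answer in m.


dR = 3e8 / (2 * 324000000.0) = 0.46 m

0.46 m


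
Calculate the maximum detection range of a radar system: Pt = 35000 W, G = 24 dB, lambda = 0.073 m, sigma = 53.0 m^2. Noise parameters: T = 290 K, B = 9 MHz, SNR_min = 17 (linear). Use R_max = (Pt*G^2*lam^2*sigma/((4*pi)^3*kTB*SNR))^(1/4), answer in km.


G_lin = 10^(24/10) = 251.188643
R^4 = 35000 * 251.188643^2 * 0.073^2 * 53.0 / ((4*pi)^3 * 1.38e-23 * 290 * 9000000.0 * 17)
R^4 = 5.13324e17 m^4
R_max = (5.13324e17)^(1/4) = 26766.9 m = 26.8 km

26.8 km


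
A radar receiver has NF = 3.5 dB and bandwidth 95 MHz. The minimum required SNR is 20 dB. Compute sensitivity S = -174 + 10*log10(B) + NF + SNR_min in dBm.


10*log10(95000000.0) = 79.78
S = -174 + 79.78 + 3.5 + 20 = -70.7 dBm

-70.7 dBm


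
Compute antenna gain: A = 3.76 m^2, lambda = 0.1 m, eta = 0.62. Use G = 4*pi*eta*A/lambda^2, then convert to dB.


G_linear = 4*pi*0.62*3.76/0.1^2 = 2929.47
G_dB = 10*log10(2929.47) = 34.7 dB

34.7 dB


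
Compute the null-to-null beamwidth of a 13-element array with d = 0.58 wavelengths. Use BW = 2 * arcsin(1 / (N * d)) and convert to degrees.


1/(N*d) = 1/(13*0.58) = 0.132626
BW = 2*arcsin(0.132626) = 15.2 degrees

15.2 degrees


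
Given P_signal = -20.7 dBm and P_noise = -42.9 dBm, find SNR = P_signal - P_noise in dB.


SNR = -20.7 - (-42.9) = 22.2 dB

22.2 dB


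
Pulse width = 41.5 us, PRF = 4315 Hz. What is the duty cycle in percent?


DC = 41.5e-6 * 4315 * 100 = 17.91%

17.91%


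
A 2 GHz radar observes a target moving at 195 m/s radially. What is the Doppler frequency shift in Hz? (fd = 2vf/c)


fd = 2 * 195 * 2000000000.0 / 3e8 = 2600.0 Hz

2600.0 Hz


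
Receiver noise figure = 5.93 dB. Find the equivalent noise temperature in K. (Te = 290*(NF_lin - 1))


NF_lin = 10^(5.93/10) = 3.917419
Te = 290 * (3.917419 - 1) = 846.1 K

846.1 K


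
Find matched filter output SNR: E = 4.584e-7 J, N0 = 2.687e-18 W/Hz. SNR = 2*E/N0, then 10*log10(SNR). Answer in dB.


SNR_lin = 2 * 4.584e-7 / 2.687e-18 = 3.412e11
SNR_dB = 10*log10(3.412e11) = 115.3 dB

115.3 dB


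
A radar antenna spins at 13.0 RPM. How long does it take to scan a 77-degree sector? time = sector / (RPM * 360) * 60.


t = 77 / (13.0 * 360) * 60 = 0.99 s

0.99 s


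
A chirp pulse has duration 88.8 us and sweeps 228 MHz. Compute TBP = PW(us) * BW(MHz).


TBP = 88.8 * 228 = 20246.4

20246.4


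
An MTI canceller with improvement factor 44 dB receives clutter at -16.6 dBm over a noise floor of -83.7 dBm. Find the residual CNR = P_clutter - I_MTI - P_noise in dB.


CNR = -16.6 - 44 - (-83.7) = 23.1 dB

23.1 dB


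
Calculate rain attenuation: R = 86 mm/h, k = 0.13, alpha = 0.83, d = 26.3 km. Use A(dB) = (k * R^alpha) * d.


gamma = 0.13 * 86^0.83 = 5.242966 dB/km
A = 5.242966 * 26.3 = 137.89 dB

137.89 dB


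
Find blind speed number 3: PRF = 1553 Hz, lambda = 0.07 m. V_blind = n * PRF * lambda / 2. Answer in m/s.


V_blind = 3 * 1553 * 0.07 / 2 = 163.1 m/s

163.1 m/s


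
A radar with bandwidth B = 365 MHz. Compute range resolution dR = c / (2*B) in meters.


dR = 3e8 / (2 * 365000000.0) = 0.41 m

0.41 m


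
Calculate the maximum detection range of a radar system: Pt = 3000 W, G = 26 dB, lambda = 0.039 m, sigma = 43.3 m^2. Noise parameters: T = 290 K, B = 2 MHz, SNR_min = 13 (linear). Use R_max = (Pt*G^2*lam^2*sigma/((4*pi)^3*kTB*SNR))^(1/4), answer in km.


G_lin = 10^(26/10) = 398.107171
R^4 = 3000 * 398.107171^2 * 0.039^2 * 43.3 / ((4*pi)^3 * 1.38e-23 * 290 * 2000000.0 * 13)
R^4 = 1.51656e17 m^4
R_max = (1.51656e17)^(1/4) = 19734.0 m = 19.7 km

19.7 km


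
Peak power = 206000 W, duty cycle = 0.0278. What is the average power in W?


P_avg = 206000 * 0.0278 = 5726.8 W

5726.8 W


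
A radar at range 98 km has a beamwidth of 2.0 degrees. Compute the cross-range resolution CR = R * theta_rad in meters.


BW_rad = 0.034906585
CR = 98000 * 0.034906585 = 3420.8 m

3420.8 m


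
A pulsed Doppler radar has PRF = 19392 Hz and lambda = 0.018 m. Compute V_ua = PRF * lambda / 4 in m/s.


V_ua = 19392 * 0.018 / 4 = 87.3 m/s

87.3 m/s


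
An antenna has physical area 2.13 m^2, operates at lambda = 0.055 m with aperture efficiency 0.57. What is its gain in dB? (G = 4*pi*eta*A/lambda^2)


G_linear = 4*pi*0.57*2.13/0.055^2 = 5043.58
G_dB = 10*log10(5043.58) = 37.0 dB

37.0 dB


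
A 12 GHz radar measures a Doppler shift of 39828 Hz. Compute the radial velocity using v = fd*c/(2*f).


v = 39828 * 3e8 / (2 * 12000000000.0) = 497.9 m/s

497.9 m/s


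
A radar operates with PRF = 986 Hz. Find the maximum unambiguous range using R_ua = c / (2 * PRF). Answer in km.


R_ua = 3e8 / (2 * 986) = 152129.8 m = 152.1 km

152.1 km


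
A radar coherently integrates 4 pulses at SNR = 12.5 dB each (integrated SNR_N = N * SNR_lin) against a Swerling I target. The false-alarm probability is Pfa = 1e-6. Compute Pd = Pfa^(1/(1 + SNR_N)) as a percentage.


SNR_lin = 10^(12.5/10) = 17.78279
SNR_N = 4 * 17.78279 = 71.13116
1/(1 + SNR_N) = 1/72.13116 = 0.0138636
Pd = (1e-6)^0.0138636 = 0.82569
Pd = 82.6%

82.6%


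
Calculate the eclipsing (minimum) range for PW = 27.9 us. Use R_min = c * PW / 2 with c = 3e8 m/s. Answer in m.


R_min = 3e8 * 27.9e-6 / 2 = 4185.0 m

4185.0 m


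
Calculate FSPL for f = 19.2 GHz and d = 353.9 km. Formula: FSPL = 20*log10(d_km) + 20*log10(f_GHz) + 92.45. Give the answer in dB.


20*log10(353.9) = 50.98
20*log10(19.2) = 25.67
FSPL = 169.1 dB

169.1 dB


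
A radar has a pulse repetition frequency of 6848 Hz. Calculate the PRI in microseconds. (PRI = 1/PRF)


PRI = 1/6848 = 0.000146028 s = 146.0 us

146.0 us


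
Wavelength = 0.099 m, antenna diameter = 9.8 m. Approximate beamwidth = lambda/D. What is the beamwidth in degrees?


BW_rad = 0.099 / 9.8 = 0.010102
BW_deg = 0.58 degrees

0.58 degrees


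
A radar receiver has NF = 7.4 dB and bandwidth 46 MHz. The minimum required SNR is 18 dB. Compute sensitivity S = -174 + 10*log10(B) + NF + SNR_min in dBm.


10*log10(46000000.0) = 76.63
S = -174 + 76.63 + 7.4 + 18 = -72.0 dBm

-72.0 dBm


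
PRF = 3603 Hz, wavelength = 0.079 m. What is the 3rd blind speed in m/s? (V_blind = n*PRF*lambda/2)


V_blind = 3 * 3603 * 0.079 / 2 = 427.0 m/s

427.0 m/s


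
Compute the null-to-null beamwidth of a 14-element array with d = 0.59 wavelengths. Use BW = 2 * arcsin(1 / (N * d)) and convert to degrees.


1/(N*d) = 1/(14*0.59) = 0.121065
BW = 2*arcsin(0.121065) = 13.9 degrees

13.9 degrees


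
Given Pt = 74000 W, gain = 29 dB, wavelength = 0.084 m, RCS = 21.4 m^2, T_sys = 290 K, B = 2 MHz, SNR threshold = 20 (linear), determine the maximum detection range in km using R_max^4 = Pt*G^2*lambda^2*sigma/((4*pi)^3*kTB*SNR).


G_lin = 10^(29/10) = 794.328235
R^4 = 74000 * 794.328235^2 * 0.084^2 * 21.4 / ((4*pi)^3 * 1.38e-23 * 290 * 2000000.0 * 20)
R^4 = 2.21941e19 m^4
R_max = (2.21941e19)^(1/4) = 68637.2 m = 68.6 km

68.6 km


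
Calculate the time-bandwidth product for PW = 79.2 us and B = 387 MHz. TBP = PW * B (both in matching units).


TBP = 79.2 * 387 = 30650.4

30650.4


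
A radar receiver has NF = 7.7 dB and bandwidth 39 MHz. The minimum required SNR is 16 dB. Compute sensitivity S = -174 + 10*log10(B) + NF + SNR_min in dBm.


10*log10(39000000.0) = 75.91
S = -174 + 75.91 + 7.7 + 16 = -74.4 dBm

-74.4 dBm


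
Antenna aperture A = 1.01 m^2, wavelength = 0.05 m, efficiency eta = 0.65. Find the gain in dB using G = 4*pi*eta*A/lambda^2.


G_linear = 4*pi*0.65*1.01/0.05^2 = 3299.93
G_dB = 10*log10(3299.93) = 35.2 dB

35.2 dB


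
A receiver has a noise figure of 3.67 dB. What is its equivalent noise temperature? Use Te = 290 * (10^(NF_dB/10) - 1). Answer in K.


NF_lin = 10^(3.67/10) = 2.328091
Te = 290 * (2.328091 - 1) = 385.1 K

385.1 K


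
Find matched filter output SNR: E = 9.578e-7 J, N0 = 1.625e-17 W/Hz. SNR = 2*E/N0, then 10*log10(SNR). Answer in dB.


SNR_lin = 2 * 9.578e-7 / 1.625e-17 = 1.179e11
SNR_dB = 10*log10(1.179e11) = 110.7 dB

110.7 dB


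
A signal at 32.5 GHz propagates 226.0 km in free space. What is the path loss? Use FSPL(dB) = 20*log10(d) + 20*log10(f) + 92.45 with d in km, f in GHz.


20*log10(226.0) = 47.08
20*log10(32.5) = 30.24
FSPL = 169.8 dB

169.8 dB


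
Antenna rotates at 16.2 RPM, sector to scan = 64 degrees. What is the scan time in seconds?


t = 64 / (16.2 * 360) * 60 = 0.66 s

0.66 s


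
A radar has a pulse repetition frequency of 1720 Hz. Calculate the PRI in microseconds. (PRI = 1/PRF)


PRI = 1/1720 = 0.0005813953 s = 581.4 us

581.4 us


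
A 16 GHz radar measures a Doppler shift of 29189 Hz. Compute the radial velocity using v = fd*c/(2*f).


v = 29189 * 3e8 / (2 * 16000000000.0) = 273.6 m/s

273.6 m/s


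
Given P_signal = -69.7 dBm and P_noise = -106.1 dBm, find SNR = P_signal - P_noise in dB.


SNR = -69.7 - (-106.1) = 36.4 dB

36.4 dB
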